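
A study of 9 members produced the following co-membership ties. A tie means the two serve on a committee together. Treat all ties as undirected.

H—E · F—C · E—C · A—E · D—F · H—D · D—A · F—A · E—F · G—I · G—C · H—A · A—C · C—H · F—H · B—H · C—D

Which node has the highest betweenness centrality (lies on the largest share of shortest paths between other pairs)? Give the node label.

Unnormalized betweenness of each node: A:1/4, B:0, C:49/4, D:0, E:0, F:1/4, G:7, H:29/4, I:0.
C has the largest value, 49/4, making it the main broker — the node through which the most shortest paths run.

C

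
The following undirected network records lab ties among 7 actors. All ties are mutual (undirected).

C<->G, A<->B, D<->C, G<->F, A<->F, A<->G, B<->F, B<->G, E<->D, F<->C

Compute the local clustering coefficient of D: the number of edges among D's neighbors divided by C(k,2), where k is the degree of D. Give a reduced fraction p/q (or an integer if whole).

D's neighbors: C and E (k = 2).
Possible neighbor pairs: C(2,2) = 1. Edges among them: none → e = 0.
Clustering(D) = 0/1.

0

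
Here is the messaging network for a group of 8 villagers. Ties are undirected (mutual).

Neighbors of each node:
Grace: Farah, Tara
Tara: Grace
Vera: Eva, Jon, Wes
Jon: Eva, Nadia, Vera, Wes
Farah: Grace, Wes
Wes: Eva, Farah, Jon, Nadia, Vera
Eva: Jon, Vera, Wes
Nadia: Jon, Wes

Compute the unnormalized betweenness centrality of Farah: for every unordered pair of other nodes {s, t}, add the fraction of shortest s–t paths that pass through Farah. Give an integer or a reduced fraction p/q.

10

Pairs whose geodesics pass through Farah — Vera–Grace: 1; Vera–Tara: 1; Eva–Grace: 1; Eva–Tara: 1; Jon–Grace: 1; Jon–Tara: 1; Wes–Grace: 1; Wes–Tara: 1; Nadia–Grace: 1; Nadia–Tara: 1.
All other pairs contribute 0.
Summing the contributions gives betweenness(Farah) = 10.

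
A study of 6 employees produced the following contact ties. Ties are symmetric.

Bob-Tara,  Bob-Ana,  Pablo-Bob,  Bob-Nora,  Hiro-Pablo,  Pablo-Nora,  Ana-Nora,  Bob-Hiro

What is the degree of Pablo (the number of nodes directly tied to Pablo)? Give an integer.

Pablo is directly tied to Bob, Hiro, and Nora. That is 3 neighbors, so the degree of Pablo is 3.

3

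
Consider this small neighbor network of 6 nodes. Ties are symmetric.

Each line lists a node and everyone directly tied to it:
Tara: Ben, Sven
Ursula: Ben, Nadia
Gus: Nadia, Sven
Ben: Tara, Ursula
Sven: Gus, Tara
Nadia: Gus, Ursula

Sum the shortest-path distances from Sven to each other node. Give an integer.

9

Distances from Sven: Ben:2, Gus:1, Nadia:2, Tara:1, Ursula:3.
Sum = 2 + 1 + 2 + 1 + 3 = 9.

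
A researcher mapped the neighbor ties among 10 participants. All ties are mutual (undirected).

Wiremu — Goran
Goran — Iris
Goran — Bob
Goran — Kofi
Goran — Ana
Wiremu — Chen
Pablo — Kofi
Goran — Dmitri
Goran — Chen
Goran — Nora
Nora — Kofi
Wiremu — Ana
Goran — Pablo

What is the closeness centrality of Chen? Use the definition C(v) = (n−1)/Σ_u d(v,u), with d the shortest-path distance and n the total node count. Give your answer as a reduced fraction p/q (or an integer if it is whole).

9/16

Distances from Chen: Ana:2, Bob:2, Dmitri:2, Goran:1, Iris:2, Kofi:2, Nora:2, Pablo:2, Wiremu:1. Sum = 16.
n = 10, so closeness = 9/16.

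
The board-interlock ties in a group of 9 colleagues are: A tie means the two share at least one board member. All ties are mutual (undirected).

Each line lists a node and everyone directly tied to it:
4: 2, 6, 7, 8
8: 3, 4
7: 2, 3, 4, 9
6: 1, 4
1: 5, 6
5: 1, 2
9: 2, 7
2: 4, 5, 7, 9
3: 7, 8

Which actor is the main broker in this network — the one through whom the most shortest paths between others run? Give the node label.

4

Unnormalized betweenness of each node: 1:1, 2:49/6, 3:5/6, 4:31/3, 5:17/6, 6:19/6, 7:19/3, 8:4/3, 9:0.
4 has the largest value, 31/3, making it the main broker — the node through which the most shortest paths run.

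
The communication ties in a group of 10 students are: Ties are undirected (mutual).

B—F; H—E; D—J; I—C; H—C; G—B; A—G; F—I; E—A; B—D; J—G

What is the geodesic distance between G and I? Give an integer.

One shortest route is G – B – F – I, which uses 3 edges, and at distance 2 from G we only reach {D, E, F}, which does not include I. So d(G,I) = 3.

3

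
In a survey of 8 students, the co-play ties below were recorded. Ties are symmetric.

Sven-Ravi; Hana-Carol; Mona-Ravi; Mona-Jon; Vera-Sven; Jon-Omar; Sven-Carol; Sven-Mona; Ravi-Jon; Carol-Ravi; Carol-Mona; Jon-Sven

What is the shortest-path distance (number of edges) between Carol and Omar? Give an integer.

One shortest route is Carol – Sven – Jon – Omar, which uses 3 edges, and at distance 2 from Carol we only reach {Jon, Vera}, which does not include Omar. So d(Carol,Omar) = 3.

3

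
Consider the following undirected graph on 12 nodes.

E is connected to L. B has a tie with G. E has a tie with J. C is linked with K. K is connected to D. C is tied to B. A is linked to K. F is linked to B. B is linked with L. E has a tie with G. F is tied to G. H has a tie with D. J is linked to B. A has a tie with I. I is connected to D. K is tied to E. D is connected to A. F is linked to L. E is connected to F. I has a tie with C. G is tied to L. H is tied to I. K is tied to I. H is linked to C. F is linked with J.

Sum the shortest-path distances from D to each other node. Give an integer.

Distances from D: A:1, B:3, C:2, E:2, F:3, G:3, H:1, I:1, J:3, K:1, L:3.
Sum = 1 + 3 + 2 + 2 + 3 + 3 + 1 + 1 + 3 + 1 + 3 = 23.

23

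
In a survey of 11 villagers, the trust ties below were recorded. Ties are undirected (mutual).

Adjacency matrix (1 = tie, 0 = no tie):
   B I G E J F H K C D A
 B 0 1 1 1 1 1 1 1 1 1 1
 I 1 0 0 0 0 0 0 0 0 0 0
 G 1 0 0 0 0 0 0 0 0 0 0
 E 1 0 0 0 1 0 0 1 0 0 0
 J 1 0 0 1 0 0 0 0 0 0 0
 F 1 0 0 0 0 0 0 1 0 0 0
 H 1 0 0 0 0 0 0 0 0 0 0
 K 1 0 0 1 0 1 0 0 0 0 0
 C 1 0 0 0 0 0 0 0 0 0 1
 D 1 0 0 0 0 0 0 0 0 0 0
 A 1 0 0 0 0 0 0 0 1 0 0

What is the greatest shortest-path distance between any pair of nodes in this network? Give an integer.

2

Eccentricity of each node (its greatest distance to any other): A:2, B:1, C:2, D:2, E:2, F:2, G:2, H:2, I:2, J:2, K:2.
The maximum eccentricity is 2, realized for instance by the pair I–G via I – B – G. So the diameter is 2.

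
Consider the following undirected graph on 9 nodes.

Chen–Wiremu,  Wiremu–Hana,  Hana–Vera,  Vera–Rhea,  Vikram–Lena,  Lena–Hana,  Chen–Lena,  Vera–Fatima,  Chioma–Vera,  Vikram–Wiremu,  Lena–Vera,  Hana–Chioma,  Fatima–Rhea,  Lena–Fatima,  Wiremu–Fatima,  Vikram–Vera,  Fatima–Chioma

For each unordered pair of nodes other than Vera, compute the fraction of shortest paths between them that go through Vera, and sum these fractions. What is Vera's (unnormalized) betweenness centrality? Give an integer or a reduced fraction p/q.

Pairs whose geodesics pass through Vera — Chioma–Rhea: 1/2; Chioma–Vikram: 1; Chioma–Chen: 1/5; Chioma–Lena: 1/3; Rhea–Vikram: 1; Rhea–Hana: 1; Rhea–Chen: 1/3; Rhea–Lena: 1/2; Vikram–Hana: 1/3; Vikram–Fatima: 1/3; Hana–Fatima: 1/4.
All other pairs contribute 0.
Summing the contributions gives betweenness(Vera) = 347/60.

347/60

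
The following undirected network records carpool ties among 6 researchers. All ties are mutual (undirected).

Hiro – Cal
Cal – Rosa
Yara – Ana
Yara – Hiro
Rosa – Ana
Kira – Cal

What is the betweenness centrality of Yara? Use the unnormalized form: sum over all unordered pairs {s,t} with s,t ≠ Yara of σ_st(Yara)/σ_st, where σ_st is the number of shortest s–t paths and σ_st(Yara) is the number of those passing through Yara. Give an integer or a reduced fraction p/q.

Pairs whose geodesics pass through Yara — Hiro–Ana: 1.
All other pairs contribute 0.
Summing the contributions gives betweenness(Yara) = 1.

1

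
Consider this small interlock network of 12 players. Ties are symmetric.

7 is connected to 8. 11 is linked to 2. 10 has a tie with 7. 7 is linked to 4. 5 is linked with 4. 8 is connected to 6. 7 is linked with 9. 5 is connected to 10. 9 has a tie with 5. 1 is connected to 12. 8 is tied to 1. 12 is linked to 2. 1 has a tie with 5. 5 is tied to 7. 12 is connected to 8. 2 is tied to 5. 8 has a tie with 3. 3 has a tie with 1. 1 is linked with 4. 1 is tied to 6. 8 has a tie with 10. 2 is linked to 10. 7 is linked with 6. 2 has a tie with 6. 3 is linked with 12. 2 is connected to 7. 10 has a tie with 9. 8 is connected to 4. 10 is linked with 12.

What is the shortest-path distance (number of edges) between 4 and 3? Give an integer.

One shortest route is 4 – 8 – 3, which uses 2 edges, and 4 and 3 are not directly tied, so nothing shorter exists. So d(4,3) = 2.

2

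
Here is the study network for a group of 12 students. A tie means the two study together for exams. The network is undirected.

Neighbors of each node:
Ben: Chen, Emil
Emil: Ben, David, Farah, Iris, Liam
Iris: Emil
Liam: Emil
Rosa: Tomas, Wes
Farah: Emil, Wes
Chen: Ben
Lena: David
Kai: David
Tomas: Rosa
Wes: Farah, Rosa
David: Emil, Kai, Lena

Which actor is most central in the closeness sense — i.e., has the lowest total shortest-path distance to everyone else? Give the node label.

Farness (sum of distances to all others) for each node — Ben:28, Chen:38, David:26, Emil:20, Farah:24, Iris:30, Kai:36, Lena:36, Liam:30, Rosa:38, Tomas:48, Wes:30.
The smallest farness is 20, for Emil, so Emil has the highest closeness.

Emil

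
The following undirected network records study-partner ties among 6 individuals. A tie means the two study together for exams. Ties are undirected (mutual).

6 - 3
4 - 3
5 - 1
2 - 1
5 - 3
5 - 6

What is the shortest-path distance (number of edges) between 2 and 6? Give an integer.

One shortest route is 2 – 1 – 5 – 6, which uses 3 edges, and at distance 2 from 2 we only reach {5}, which does not include 6. So d(2,6) = 3.

3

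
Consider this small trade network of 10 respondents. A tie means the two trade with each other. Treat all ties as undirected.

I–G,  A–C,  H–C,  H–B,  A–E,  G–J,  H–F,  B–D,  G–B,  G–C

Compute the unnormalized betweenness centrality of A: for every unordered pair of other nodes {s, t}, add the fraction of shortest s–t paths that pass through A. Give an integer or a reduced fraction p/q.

Pairs whose geodesics pass through A — F–E: 1; I–E: 1; B–E: 2/2; J–E: 1; E–C: 1; E–D: 2/2; E–G: 1; E–H: 1.
All other pairs contribute 0.
Summing the contributions gives betweenness(A) = 8.

8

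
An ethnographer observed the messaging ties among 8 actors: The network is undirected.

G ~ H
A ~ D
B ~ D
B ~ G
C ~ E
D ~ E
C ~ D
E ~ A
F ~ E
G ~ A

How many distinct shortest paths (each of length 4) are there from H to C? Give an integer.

The shortest distance is 4. The length-4 paths are: H–G–A–E–C; H–G–A–D–C; H–G–B–D–C.
That gives 3 distinct shortest paths.

3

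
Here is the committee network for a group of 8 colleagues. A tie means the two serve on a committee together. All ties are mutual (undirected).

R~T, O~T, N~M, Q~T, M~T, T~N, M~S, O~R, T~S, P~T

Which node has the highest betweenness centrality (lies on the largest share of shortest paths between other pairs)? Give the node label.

T

Unnormalized betweenness of each node: M:1/2, N:0, O:0, P:0, Q:0, R:0, S:0, T:35/2.
T has the largest value, 35/2, making it the main broker — the node through which the most shortest paths run.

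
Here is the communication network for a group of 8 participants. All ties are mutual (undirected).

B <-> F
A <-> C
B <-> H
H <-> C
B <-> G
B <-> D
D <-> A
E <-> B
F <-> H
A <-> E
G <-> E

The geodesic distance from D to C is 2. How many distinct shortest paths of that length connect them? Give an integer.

1

The shortest distance is 2, and the only length-2 path is D–A–C. So there is exactly 1 shortest path.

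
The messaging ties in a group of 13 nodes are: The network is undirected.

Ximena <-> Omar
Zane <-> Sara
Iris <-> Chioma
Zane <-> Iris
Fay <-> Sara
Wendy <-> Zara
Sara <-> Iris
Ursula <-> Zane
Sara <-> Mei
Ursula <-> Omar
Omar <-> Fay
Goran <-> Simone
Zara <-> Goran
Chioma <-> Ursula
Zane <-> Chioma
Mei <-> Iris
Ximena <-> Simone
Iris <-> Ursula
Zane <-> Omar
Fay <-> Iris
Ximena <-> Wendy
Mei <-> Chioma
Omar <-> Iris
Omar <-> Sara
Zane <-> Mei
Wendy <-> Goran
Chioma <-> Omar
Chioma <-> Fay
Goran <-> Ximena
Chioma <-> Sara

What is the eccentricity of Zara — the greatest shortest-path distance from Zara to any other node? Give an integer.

Distances from Zara: Chioma:4, Fay:4, Goran:1, Iris:4, Mei:5, Omar:3, Sara:4, Simone:2, Ursula:4, Wendy:1, Ximena:2, Zane:4.
The largest is 5 (to Mei), so the eccentricity of Zara is 5.

5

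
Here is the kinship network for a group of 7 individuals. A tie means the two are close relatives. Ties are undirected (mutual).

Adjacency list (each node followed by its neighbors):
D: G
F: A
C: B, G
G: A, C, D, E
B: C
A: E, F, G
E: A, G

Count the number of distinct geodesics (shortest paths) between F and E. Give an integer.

1

The shortest distance is 2, and the only length-2 path is F–A–E. So there is exactly 1 shortest path.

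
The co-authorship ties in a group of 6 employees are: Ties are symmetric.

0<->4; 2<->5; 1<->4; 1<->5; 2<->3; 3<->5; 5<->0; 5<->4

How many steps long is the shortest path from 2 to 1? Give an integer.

One shortest route is 2 – 5 – 1, which uses 2 edges, and 2 and 1 are not directly tied, so nothing shorter exists. So d(2,1) = 2.

2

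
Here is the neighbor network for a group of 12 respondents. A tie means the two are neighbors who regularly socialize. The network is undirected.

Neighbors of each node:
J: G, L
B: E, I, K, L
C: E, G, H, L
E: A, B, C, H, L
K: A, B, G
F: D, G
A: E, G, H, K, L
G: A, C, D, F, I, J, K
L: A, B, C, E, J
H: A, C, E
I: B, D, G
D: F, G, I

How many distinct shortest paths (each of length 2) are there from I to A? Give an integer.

The shortest distance is 2, and the only length-2 path is I–G–A. So there is exactly 1 shortest path.

1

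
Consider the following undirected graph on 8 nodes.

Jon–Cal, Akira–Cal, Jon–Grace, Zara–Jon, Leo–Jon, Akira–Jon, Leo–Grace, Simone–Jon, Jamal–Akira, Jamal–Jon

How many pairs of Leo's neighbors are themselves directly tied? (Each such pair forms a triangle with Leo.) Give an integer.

1

Leo's neighbors: Grace and Jon.
Neighbor pairs that are themselves tied: Leo–Grace–Jon. Each forms one triangle with Leo, for 1 in total.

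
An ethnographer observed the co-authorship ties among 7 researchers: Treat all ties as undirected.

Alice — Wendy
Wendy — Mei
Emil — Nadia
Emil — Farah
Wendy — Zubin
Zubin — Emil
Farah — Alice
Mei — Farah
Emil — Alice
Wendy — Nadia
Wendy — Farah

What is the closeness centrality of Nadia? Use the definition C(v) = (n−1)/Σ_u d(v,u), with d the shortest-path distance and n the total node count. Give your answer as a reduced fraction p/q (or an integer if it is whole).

3/5

Distances from Nadia: Alice:2, Emil:1, Farah:2, Mei:2, Wendy:1, Zubin:2. Sum = 10.
n = 7, so closeness = 6/10 = 3/5.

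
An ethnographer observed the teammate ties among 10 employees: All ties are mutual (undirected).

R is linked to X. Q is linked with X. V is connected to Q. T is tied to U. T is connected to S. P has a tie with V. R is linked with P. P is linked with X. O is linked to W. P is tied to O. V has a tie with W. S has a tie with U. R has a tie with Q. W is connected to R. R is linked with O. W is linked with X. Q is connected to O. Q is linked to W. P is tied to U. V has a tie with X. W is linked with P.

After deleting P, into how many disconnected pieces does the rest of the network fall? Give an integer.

2

Without P, the remaining ties split the others into: {O, Q, R, V, W, X}; {S, T, U}.
That's 2 separate components.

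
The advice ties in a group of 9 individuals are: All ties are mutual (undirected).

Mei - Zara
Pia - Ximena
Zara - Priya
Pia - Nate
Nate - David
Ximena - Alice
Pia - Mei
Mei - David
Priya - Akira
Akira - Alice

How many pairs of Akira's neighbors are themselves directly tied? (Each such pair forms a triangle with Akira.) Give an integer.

0

Akira's neighbors are Alice and Priya, but none of them are tied to each other, so no triangle contains Akira.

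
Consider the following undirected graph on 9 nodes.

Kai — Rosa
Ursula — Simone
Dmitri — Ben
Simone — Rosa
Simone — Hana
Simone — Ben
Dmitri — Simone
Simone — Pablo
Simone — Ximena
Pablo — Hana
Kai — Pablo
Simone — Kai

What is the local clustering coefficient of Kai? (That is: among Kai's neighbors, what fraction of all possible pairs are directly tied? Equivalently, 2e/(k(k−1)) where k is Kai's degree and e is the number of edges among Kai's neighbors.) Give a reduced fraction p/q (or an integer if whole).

Kai's neighbors: Pablo, Rosa, and Simone (k = 3).
Possible neighbor pairs: C(3,2) = 3. Edges among them: Pablo–Simone, Rosa–Simone → e = 2.
Clustering(Kai) = 2/3.

2/3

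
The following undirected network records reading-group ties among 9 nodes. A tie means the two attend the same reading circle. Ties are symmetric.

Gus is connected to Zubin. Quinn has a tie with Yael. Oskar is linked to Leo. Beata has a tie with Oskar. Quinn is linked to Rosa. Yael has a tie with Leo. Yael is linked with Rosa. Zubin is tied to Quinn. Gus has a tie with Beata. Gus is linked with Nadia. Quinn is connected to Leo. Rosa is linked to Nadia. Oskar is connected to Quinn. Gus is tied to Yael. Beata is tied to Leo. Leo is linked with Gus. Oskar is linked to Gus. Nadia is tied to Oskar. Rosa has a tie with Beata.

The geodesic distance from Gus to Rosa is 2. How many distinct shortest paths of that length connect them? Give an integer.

The shortest distance is 2. The length-2 paths are: Gus–Nadia–Rosa; Gus–Beata–Rosa; Gus–Yael–Rosa.
That gives 3 distinct shortest paths.

3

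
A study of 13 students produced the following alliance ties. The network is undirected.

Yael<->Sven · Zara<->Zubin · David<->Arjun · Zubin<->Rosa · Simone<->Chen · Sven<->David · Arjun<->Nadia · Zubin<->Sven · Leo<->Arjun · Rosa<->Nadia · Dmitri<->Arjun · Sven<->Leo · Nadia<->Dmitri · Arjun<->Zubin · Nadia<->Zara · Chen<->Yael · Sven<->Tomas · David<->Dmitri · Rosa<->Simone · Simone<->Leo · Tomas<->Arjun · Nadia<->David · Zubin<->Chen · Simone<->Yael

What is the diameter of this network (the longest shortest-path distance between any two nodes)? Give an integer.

3

Eccentricity of each node (its greatest distance to any other): Arjun:3, Chen:3, David:3, Dmitri:3, Leo:3, Nadia:3, Rosa:3, Simone:3, Sven:2, Tomas:3, Yael:3, Zara:3, Zubin:2.
The maximum eccentricity is 3, realized for instance by the pair Simone–Tomas via Simone – Leo – Arjun – Tomas. So the diameter is 3.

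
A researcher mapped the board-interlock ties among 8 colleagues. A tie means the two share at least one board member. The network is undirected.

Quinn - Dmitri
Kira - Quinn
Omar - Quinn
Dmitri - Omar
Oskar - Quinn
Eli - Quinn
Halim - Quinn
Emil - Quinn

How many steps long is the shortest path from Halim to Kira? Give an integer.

One shortest route is Halim – Quinn – Kira, which uses 2 edges, and Halim and Kira are not directly tied, so nothing shorter exists. So d(Halim,Kira) = 2.

2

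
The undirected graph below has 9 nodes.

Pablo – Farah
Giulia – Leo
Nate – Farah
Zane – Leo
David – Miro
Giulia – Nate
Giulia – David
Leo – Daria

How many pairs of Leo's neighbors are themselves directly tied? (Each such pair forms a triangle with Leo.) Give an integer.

Leo's neighbors are Daria, Giulia, and Zane, but none of them are tied to each other, so no triangle contains Leo.

0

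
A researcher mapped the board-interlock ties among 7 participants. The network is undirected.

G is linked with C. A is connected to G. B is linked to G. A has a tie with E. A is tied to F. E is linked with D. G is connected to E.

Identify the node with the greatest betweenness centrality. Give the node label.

Unnormalized betweenness of each node: A:5, B:0, C:0, D:0, E:5, F:0, G:9.
G has the largest value, 9, making it the main broker — the node through which the most shortest paths run.

G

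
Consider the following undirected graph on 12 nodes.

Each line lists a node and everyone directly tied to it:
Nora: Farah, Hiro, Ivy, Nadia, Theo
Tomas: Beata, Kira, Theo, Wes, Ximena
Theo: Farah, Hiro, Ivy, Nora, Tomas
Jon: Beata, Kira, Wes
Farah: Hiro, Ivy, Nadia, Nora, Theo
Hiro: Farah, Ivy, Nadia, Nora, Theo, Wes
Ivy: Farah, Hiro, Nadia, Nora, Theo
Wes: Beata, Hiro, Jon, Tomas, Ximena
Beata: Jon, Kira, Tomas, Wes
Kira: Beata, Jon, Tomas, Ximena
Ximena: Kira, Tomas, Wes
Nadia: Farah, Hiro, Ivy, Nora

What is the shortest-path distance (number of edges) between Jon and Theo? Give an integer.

One shortest route is Jon – Wes – Hiro – Theo, which uses 3 edges, and at distance 2 from Jon we only reach {Hiro, Tomas, Ximena}, which does not include Theo. So d(Jon,Theo) = 3.

3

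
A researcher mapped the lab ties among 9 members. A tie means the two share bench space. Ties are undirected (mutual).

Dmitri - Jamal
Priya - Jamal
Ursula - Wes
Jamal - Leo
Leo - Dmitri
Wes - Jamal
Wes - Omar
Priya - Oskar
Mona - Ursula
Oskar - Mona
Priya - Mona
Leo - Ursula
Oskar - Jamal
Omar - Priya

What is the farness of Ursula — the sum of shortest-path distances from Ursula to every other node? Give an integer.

Distances from Ursula: Dmitri:2, Jamal:2, Leo:1, Mona:1, Omar:2, Oskar:2, Priya:2, Wes:1.
Sum = 2 + 2 + 1 + 1 + 2 + 2 + 2 + 1 = 13.

13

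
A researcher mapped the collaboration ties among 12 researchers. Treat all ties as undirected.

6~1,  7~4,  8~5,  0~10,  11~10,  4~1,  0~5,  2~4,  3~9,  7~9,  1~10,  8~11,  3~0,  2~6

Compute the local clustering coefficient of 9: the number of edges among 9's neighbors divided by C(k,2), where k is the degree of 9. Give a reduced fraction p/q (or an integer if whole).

0

9's neighbors: 3 and 7 (k = 2).
Possible neighbor pairs: C(2,2) = 1. Edges among them: none → e = 0.
Clustering(9) = 0/1.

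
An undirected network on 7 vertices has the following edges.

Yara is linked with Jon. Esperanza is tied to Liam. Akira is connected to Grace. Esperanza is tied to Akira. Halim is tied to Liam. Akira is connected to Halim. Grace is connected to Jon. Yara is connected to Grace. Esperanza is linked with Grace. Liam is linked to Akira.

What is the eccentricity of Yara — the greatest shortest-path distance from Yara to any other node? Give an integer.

Distances from Yara: Akira:2, Esperanza:2, Grace:1, Halim:3, Jon:1, Liam:3.
The largest is 3 (to Liam and Halim), so the eccentricity of Yara is 3.

3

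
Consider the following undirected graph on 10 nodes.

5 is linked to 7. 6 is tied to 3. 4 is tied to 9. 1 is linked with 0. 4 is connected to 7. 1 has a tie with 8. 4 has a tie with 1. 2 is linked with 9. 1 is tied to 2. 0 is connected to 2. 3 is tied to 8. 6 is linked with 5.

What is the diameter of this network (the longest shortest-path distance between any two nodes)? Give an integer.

Eccentricity of each node (its greatest distance to any other): 0:4, 1:3, 2:4, 3:4, 4:3, 5:4, 6:4, 7:3, 8:3, 9:4.
The maximum eccentricity is 4, realized for instance by the pair 5–2 via 5 – 7 – 4 – 9 – 2. So the diameter is 4.

4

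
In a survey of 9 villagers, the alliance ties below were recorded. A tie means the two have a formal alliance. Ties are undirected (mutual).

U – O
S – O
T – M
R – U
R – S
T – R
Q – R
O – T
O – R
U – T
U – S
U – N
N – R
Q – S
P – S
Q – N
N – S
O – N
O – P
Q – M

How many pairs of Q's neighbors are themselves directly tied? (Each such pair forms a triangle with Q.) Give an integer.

Q's neighbors: M, N, R, and S.
Neighbor pairs that are themselves tied: Q–N–R; Q–N–S; Q–R–S. Each forms one triangle with Q, for 3 in total.

3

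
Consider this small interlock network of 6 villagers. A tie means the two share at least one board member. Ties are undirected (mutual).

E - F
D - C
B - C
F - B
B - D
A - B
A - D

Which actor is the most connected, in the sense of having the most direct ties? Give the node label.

Degrees — A:2, B:4, C:2, D:3, E:1, F:2.
The maximum is 4, attained only by B.

B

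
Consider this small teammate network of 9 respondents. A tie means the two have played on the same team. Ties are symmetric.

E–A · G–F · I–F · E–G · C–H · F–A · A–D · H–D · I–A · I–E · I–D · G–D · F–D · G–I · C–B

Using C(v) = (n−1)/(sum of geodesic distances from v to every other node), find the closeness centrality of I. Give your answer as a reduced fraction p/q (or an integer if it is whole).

4/7

Distances from I: A:1, B:4, C:3, D:1, E:1, F:1, G:1, H:2. Sum = 14.
n = 9, so closeness = 8/14 = 4/7.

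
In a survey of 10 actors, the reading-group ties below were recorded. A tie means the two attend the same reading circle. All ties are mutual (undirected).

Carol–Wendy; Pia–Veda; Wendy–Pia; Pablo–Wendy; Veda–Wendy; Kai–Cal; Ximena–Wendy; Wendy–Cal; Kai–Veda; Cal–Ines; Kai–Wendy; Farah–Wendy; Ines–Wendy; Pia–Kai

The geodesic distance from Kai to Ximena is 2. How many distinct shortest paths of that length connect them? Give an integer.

1

The shortest distance is 2, and the only length-2 path is Kai–Wendy–Ximena. So there is exactly 1 shortest path.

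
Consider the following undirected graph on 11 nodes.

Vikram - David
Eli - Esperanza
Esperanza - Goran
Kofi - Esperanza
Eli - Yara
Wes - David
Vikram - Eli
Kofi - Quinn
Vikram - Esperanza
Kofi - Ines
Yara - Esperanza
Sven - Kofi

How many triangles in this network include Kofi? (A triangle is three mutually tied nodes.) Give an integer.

0

Kofi's neighbors are Esperanza, Ines, Quinn, and Sven, but none of them are tied to each other, so no triangle contains Kofi.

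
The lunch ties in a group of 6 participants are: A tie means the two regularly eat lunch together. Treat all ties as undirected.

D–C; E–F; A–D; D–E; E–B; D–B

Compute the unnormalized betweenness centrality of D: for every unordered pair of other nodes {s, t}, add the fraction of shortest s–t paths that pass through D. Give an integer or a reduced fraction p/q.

Pairs whose geodesics pass through D — E–C: 1; E–A: 1; F–C: 1; F–A: 1; C–B: 1; C–A: 1; B–A: 1.
All other pairs contribute 0.
Summing the contributions gives betweenness(D) = 7.

7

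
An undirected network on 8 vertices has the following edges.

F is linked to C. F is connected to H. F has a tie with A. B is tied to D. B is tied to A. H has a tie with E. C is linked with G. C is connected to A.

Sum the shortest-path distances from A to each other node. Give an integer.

12

Distances from A: B:1, C:1, D:2, E:3, F:1, G:2, H:2.
Sum = 1 + 1 + 2 + 3 + 1 + 2 + 2 = 12.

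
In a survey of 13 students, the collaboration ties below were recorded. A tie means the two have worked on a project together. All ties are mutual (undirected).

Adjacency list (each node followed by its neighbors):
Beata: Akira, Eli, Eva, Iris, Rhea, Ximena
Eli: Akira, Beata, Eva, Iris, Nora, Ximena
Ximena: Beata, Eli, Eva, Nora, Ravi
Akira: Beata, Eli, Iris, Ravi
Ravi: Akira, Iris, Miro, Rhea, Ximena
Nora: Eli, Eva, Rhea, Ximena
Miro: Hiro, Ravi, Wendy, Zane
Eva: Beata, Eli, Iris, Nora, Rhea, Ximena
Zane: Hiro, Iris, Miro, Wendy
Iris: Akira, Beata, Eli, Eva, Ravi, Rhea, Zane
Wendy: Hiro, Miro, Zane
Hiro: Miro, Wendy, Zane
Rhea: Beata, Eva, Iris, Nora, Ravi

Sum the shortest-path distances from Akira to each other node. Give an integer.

22

Distances from Akira: Beata:1, Eli:1, Eva:2, Hiro:3, Iris:1, Miro:2, Nora:2, Ravi:1, Rhea:2, Wendy:3, Ximena:2, Zane:2.
Sum = 1 + 1 + 2 + 3 + 1 + 2 + 2 + 1 + 2 + 3 + 2 + 2 = 22.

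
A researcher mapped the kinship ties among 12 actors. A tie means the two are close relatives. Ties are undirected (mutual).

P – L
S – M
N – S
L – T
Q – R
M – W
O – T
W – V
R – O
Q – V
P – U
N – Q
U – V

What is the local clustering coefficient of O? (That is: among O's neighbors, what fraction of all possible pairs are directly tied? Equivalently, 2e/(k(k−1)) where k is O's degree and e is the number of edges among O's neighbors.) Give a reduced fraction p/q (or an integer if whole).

O's neighbors: R and T (k = 2).
Possible neighbor pairs: C(2,2) = 1. Edges among them: none → e = 0.
Clustering(O) = 0/1.

0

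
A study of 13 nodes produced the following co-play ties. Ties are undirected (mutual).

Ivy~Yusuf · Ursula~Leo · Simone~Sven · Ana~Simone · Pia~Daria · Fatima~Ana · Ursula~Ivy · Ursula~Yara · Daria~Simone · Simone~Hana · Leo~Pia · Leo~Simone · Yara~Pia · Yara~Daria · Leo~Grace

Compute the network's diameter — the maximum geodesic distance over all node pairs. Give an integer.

Eccentricity of each node (its greatest distance to any other): Ana:5, Daria:4, Fatima:6, Grace:4, Hana:5, Ivy:5, Leo:3, Pia:4, Simone:4, Sven:5, Ursula:4, Yara:4, Yusuf:6.
The maximum eccentricity is 6, realized for instance by the pair Yusuf–Fatima via Yusuf – Ivy – Ursula – Leo – Simone – Ana – Fatima. So the diameter is 6.

6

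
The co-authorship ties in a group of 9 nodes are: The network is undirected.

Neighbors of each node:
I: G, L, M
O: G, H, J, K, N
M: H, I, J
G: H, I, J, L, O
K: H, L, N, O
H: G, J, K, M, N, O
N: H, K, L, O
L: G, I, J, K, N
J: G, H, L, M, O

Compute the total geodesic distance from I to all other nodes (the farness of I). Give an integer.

13

Distances from I: G:1, H:2, J:2, K:2, L:1, M:1, N:2, O:2.
Sum = 1 + 2 + 2 + 2 + 1 + 1 + 2 + 2 = 13.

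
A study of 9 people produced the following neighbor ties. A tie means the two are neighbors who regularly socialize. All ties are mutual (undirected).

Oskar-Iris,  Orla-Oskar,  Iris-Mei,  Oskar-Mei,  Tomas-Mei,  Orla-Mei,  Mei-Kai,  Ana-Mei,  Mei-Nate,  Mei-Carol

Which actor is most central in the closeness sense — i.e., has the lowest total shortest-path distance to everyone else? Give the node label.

Farness (sum of distances to all others) for each node — Ana:15, Carol:15, Iris:14, Kai:15, Mei:8, Nate:15, Orla:14, Oskar:13, Tomas:15.
The smallest farness is 8, for Mei, so Mei has the highest closeness.

Mei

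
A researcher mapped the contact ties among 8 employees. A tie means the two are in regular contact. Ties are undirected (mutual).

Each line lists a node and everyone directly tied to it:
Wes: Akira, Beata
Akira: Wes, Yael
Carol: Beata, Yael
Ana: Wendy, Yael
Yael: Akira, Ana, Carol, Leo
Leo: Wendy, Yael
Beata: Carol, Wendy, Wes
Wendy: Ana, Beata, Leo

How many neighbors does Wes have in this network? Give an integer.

Wes is directly tied to Akira and Beata. That is 2 neighbors, so the degree of Wes is 2.

2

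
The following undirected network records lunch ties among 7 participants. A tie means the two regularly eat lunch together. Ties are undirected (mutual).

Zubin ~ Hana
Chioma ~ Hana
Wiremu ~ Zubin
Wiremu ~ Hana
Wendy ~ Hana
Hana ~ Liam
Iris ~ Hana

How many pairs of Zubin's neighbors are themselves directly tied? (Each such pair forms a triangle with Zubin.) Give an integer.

Zubin's neighbors: Hana and Wiremu.
Neighbor pairs that are themselves tied: Zubin–Hana–Wiremu. Each forms one triangle with Zubin, for 1 in total.

1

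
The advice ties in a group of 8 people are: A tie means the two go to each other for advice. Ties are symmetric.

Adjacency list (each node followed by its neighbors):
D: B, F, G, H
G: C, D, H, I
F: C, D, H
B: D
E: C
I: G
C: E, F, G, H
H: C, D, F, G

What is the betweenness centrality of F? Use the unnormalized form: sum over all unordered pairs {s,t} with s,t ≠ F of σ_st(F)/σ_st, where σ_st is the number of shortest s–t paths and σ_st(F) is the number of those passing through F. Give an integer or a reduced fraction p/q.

4/3

Pairs whose geodesics pass through F — B–C: 1/3; B–E: 1/3; C–D: 1/3; D–E: 1/3.
All other pairs contribute 0.
Summing the contributions gives betweenness(F) = 4/3.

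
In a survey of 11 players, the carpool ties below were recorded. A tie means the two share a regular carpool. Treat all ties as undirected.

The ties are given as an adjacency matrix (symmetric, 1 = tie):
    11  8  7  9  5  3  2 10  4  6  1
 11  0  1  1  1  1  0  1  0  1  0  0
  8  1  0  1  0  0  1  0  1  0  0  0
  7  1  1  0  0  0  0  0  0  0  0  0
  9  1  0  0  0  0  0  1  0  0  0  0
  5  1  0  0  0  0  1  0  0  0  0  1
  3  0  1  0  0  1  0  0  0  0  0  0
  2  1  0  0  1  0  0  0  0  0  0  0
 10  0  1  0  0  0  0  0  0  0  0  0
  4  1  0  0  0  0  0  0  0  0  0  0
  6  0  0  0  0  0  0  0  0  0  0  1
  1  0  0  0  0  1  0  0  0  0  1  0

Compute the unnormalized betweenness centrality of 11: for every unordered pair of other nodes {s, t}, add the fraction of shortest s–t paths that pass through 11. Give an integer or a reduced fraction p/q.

Pairs whose geodesics pass through 11 — 8–9: 1; 8–5: 1/2; 8–2: 1; 8–4: 1; 8–6: 1/2; 8–1: 1/2; 7–9: 1; 7–5: 1; 7–2: 1; 7–4: 1; 7–6: 1; 7–1: 1; 9–5: 1; 9–3: 2/2 … (+18 more pairs).
All other pairs contribute 0.
Summing the contributions gives betweenness(11) = 29.

29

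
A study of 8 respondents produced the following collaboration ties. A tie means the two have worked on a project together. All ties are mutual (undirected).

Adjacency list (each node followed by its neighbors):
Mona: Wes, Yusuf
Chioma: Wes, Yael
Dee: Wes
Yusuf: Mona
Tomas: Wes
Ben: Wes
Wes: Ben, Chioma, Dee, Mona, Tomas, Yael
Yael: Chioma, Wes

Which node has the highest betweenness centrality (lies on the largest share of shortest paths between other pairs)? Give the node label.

Unnormalized betweenness of each node: Ben:0, Chioma:0, Dee:0, Mona:6, Tomas:0, Wes:19, Yael:0, Yusuf:0.
Wes has the largest value, 19, making it the main broker — the node through which the most shortest paths run.

Wes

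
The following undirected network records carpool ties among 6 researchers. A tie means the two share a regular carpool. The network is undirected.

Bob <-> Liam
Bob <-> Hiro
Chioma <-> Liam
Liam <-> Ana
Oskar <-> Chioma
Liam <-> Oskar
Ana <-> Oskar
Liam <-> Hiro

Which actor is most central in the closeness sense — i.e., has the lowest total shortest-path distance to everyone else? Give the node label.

Farness (sum of distances to all others) for each node — Ana:8, Bob:8, Chioma:8, Hiro:8, Liam:5, Oskar:7.
The smallest farness is 5, for Liam, so Liam has the highest closeness.

Liam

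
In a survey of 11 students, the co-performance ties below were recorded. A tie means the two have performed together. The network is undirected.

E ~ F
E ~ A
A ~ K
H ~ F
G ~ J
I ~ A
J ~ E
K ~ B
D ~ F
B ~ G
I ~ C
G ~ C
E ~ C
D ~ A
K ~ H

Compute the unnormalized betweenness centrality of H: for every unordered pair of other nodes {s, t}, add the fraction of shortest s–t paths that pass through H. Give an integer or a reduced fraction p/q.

2

Pairs whose geodesics pass through H — B–F: 1; K–F: 1.
All other pairs contribute 0.
Summing the contributions gives betweenness(H) = 2.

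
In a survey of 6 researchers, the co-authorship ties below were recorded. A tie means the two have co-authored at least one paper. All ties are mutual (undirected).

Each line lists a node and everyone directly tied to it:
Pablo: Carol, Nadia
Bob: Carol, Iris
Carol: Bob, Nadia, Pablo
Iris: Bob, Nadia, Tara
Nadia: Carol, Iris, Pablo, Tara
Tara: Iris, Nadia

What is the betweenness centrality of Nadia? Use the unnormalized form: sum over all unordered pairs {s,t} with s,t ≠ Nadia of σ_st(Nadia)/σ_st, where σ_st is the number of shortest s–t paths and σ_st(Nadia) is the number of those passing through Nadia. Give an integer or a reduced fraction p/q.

Pairs whose geodesics pass through Nadia — Iris–Carol: 1/2; Iris–Pablo: 1; Carol–Tara: 1; Pablo–Tara: 1.
All other pairs contribute 0.
Summing the contributions gives betweenness(Nadia) = 7/2.

7/2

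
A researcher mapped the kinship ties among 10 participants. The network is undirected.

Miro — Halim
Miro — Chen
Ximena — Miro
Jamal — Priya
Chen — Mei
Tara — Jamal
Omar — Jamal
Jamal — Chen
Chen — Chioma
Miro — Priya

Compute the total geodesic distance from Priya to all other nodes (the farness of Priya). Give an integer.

Distances from Priya: Chen:2, Chioma:3, Halim:2, Jamal:1, Mei:3, Miro:1, Omar:2, Tara:2, Ximena:2.
Sum = 2 + 3 + 2 + 1 + 3 + 1 + 2 + 2 + 2 = 18.

18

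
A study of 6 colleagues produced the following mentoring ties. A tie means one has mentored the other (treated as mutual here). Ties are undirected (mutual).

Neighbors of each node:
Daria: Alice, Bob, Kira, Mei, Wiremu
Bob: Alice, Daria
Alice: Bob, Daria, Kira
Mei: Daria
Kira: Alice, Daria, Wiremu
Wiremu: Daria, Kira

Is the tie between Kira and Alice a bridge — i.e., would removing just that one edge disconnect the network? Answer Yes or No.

Even without that edge, Kira still reaches Alice via Kira – Daria – Alice, so the network stays connected. Not a bridge.

No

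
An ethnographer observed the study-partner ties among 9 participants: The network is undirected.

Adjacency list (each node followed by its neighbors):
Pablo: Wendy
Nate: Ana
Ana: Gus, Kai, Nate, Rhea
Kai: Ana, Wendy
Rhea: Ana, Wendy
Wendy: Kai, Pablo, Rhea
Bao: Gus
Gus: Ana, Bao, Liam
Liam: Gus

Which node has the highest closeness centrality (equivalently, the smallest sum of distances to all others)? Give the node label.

Farness (sum of distances to all others) for each node — Ana:13, Bao:23, Gus:16, Kai:16, Liam:23, Nate:20, Pablo:26, Rhea:16, Wendy:19.
The smallest farness is 13, for Ana, so Ana has the highest closeness.

Ana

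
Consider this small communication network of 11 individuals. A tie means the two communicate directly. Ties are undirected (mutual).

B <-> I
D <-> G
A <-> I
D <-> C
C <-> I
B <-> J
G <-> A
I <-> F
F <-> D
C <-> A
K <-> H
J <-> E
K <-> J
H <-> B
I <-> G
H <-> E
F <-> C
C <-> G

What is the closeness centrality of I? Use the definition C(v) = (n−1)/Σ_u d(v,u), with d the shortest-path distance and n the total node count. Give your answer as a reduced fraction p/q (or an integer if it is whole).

10/17

Distances from I: A:1, B:1, C:1, D:2, E:3, F:1, G:1, H:2, J:2, K:3. Sum = 17.
n = 11, so closeness = 10/17.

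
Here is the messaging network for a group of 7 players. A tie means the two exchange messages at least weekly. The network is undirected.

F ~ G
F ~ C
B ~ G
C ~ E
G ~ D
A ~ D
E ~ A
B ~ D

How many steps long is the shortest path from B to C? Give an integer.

One shortest route is B – G – F – C, which uses 3 edges, and at distance 2 from B we only reach {A, F}, which does not include C. So d(B,C) = 3.

3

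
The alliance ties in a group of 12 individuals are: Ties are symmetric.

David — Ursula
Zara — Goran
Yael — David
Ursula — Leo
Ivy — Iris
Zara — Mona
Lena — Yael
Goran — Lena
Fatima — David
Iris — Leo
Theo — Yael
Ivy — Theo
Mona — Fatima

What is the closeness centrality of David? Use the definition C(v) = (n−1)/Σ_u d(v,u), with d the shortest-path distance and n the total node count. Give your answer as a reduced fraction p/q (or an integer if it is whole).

11/23

Distances from David: Fatima:1, Goran:3, Iris:3, Ivy:3, Lena:2, Leo:2, Mona:2, Theo:2, Ursula:1, Yael:1, Zara:3. Sum = 23.
n = 12, so closeness = 11/23.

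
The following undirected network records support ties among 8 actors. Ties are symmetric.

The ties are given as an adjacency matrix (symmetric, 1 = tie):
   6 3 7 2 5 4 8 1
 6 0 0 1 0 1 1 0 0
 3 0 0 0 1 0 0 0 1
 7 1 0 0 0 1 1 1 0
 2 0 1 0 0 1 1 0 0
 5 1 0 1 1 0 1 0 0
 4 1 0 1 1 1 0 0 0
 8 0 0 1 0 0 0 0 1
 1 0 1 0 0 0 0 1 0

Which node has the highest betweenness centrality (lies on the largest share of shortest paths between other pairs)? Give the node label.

7

Unnormalized betweenness of each node: 1:5/3, 2:14/3, 3:7/3, 4:13/6, 5:13/6, 6:0, 7:17/3, 8:10/3.
7 has the largest value, 17/3, making it the main broker — the node through which the most shortest paths run.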